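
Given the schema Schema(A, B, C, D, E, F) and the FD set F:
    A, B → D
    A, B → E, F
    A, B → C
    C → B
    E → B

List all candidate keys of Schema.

{A} never appears on the right of any FD, so every key must include it.
{A, B}⁺ = {A, B, C, D, E, F} — all of the relation — so {A, B} is a candidate key.
{A, C}⁺ = {A, B, C, D, E, F} — all of the relation — so {A, C} is a candidate key.
{A, E}⁺ = {A, B, C, D, E, F} — all of the relation — so {A, E} is a candidate key.
These are minimal and exhaustive — every other superkey contains one of them.

{A, B}, {A, C}, {A, E}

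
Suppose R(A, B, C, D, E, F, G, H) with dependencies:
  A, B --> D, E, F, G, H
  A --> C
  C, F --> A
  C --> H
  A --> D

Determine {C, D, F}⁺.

Start with {C, D, F}.
C, F --> A applies; add {A} → now {A, C, D, F}.
C --> H applies; add {H} → now {A, C, D, F, H}.
No further FD applies.

{A, C, D, F, H}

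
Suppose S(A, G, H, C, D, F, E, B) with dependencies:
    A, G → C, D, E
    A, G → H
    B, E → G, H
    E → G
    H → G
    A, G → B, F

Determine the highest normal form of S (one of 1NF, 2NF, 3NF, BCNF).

Candidate keys: {A, E}, {A, G}, {A, H}. Prime attributes: {A, E, G, H}.
For B, E → G, H we have {B, E}⁺ = {B, E, G, H}; {B, E} is not a superkey, so BCNF fails.
But every attribute on its right side ({G, H}) is prime, and the same holds for every other non-superkey FD, so 3NF still holds.

3NF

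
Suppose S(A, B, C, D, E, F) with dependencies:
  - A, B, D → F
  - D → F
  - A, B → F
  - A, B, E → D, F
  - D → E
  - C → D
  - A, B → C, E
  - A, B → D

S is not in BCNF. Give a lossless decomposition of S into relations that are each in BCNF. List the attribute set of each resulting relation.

Candidate key of the original relation: {A, B}.
In {A, B, C, D, E, F}, {D} is not a superkey ({D}⁺ restricted to this set is {D, E, F}), so split on D → E, F into {D, E, F} and {A, B, C, D}.
{D, E, F} has no BCNF violation.
In {A, B, C, D}, {C} is not a superkey ({C}⁺ restricted to this set is {C, D}), so split on C → D into {C, D} and {A, B, C}.
{C, D} has no BCNF violation.
{A, B, C} has no BCNF violation.

{A, B, C}; {C, D}; {D, E, F}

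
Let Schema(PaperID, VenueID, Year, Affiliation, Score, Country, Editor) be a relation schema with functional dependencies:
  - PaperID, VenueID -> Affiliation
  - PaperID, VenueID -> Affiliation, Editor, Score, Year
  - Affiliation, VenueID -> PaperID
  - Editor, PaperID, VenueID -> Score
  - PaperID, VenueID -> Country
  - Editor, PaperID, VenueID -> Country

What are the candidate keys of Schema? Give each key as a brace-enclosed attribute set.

Attributes never on any right-hand side: {VenueID} — every candidate key must contain it.
{Affiliation, VenueID} is a candidate key since {Affiliation, VenueID}⁺ = {Affiliation, Country, Editor, PaperID, Score, VenueID, Year} covers every attribute.
{PaperID, VenueID} is a candidate key since {PaperID, VenueID}⁺ = {Affiliation, Country, Editor, PaperID, Score, VenueID, Year} covers every attribute.
No proper subset of any of these is a key, and no other minimal superkey exists.

{Affiliation, VenueID}, {PaperID, VenueID}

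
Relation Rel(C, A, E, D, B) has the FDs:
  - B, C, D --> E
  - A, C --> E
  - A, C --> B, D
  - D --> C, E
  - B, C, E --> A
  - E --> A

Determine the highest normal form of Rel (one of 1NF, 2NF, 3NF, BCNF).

Candidate keys: {A, C}, {C, E}, {D}. Prime attributes: {A, C, D, E}.
E --> A: {E}⁺ = {A, E}, which is not all of the attributes, so the left side is not a superkey — BCNF is violated.
Its right-hand attributes {A} are all prime, as are those of every other non-superkey FD — the relation is in 3NF.

3NF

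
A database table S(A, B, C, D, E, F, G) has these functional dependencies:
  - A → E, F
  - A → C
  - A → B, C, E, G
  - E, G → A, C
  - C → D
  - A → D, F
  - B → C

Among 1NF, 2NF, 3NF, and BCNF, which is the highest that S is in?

Candidate keys: {A}, {E, G}. Prime attributes: {A, E, G}.
C → D breaks BCNF: {C}⁺ = {C, D}, so {C} is not a superkey.
Because {D} is non-prime and the left side of C → D is not a superkey, the relation is not in 3NF.
No non-prime attribute depends on a proper subset of any candidate key, so 2NF holds.

2NF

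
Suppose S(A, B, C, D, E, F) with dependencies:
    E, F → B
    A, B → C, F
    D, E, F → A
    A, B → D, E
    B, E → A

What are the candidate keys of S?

{A, B}, {B, E}, {E, F}

Closure of {A, B} is {A, B, C, D, E, F}, the whole schema; {A, B} is a candidate key.
Closure of {B, E} is {A, B, C, D, E, F}, the whole schema; {B, E} is a candidate key.
Closure of {E, F} is {A, B, C, D, E, F}, the whole schema; {E, F} is a candidate key.
No proper subset of any of these is a key, and no other minimal superkey exists.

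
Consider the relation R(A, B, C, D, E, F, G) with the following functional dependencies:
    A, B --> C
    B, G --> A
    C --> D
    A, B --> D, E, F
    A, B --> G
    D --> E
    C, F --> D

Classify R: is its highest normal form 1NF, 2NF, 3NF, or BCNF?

Candidate keys: {A, B}, {B, G}. Prime attributes: {A, B, G}.
C --> D: {C}⁺ = {C, D, E}, which is not all of the attributes, so the left side is not a superkey — BCNF is violated.
C --> D determines the non-prime attribute {D} from a non-superkey — 3NF is violated.
Checking every proper subset of each key, none determines a non-prime attribute — 2NF is satisfied.

2NF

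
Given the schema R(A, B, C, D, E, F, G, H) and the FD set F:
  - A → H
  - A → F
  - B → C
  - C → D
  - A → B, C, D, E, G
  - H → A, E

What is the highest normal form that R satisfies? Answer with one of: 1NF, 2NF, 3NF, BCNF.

2NF

Candidate keys: {A}, {H}. Prime attributes: {A, H}.
For B → C we have {B}⁺ = {B, C, D}; {B} is not a superkey, so BCNF fails.
B → C has non-prime {C} on the right and a non-superkey on the left, so 3NF fails.
With only single-attribute keys there can be no partial dependency, so 2NF holds.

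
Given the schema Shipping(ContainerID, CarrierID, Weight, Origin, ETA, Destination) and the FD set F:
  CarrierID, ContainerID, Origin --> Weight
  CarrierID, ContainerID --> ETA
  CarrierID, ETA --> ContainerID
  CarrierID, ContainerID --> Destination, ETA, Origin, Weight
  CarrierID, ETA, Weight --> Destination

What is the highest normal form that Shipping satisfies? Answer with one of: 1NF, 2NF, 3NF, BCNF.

Candidate keys: {CarrierID, ContainerID}, {CarrierID, ETA}. Prime attributes: {CarrierID, ContainerID, ETA}.
Each dependency's left side is a superkey — BCNF holds.

BCNF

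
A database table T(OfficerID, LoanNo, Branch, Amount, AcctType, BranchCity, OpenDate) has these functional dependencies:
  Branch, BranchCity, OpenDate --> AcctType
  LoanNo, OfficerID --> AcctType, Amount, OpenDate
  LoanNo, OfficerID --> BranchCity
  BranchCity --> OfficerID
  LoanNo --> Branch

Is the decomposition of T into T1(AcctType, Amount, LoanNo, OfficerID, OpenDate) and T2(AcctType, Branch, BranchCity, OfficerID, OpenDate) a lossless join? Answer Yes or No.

The shared attributes are {AcctType, OfficerID, OpenDate} and {AcctType, OfficerID, OpenDate}⁺ = {AcctType, OfficerID, OpenDate}.
The closure covers neither T1 nor T2 entirely; the join is not lossless.

No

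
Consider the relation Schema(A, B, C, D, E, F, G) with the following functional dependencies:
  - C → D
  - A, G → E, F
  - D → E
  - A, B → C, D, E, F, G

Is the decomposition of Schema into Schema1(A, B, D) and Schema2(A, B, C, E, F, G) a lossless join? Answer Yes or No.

Yes

Schema1 ∩ Schema2 = {A, B}; its closure under F is {A, B, C, D, E, F, G}.
Schema1 is contained in that closure, so Schema1 ∩ Schema2 → Schema1 holds and the join is lossless.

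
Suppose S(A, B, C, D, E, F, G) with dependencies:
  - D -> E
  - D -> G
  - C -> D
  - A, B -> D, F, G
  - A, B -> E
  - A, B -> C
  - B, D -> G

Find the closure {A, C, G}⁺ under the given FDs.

Start with {A, C, G}.
C -> D applies; add {D} → now {A, C, D, G}.
D -> E applies; add {E} → now {A, C, D, E, G}.
No further FD applies.

{A, C, D, E, G}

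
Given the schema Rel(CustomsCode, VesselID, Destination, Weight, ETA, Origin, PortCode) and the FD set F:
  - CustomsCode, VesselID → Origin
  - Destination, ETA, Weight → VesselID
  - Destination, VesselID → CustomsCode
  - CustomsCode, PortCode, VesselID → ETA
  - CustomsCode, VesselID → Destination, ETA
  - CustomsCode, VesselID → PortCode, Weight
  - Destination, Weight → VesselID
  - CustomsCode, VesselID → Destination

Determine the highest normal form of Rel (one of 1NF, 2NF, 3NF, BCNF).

BCNF

Candidate keys: {CustomsCode, VesselID}, {Destination, VesselID}, {Destination, Weight}. Prime attributes: {CustomsCode, Destination, VesselID, Weight}.
The left-hand side of every FD is a superkey, so BCNF is satisfied.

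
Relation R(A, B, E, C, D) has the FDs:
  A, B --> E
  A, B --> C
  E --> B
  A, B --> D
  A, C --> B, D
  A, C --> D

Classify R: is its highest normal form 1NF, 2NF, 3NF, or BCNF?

3NF

Candidate keys: {A, B}, {A, C}, {A, E}. Prime attributes: {A, B, C, E}.
E --> B breaks BCNF: {E}⁺ = {B, E}, so {E} is not a superkey.
But every attribute on its right side ({B}) is prime, and the same holds for every other non-superkey FD, so 3NF still holds.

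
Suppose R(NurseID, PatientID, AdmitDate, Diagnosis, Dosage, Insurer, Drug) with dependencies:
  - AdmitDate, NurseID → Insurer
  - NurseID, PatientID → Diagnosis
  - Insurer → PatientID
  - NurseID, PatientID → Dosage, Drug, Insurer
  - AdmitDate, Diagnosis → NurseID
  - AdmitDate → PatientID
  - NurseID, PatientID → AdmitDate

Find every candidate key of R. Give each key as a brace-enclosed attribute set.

{AdmitDate, Diagnosis}, {AdmitDate, NurseID}, {Insurer, NurseID}, {NurseID, PatientID}

Closure of {AdmitDate, Diagnosis} is {AdmitDate, Diagnosis, Dosage, Drug, Insurer, NurseID, PatientID}, the whole schema; {AdmitDate, Diagnosis} is a candidate key.
Closure of {AdmitDate, NurseID} is {AdmitDate, Diagnosis, Dosage, Drug, Insurer, NurseID, PatientID}, the whole schema; {AdmitDate, NurseID} is a candidate key.
Closure of {Insurer, NurseID} is {AdmitDate, Diagnosis, Dosage, Drug, Insurer, NurseID, PatientID}, the whole schema; {Insurer, NurseID} is a candidate key.
Closure of {NurseID, PatientID} is {AdmitDate, Diagnosis, Dosage, Drug, Insurer, NurseID, PatientID}, the whole schema; {NurseID, PatientID} is a candidate key.
Any other superkey properly contains one of these, so there are no further candidate keys.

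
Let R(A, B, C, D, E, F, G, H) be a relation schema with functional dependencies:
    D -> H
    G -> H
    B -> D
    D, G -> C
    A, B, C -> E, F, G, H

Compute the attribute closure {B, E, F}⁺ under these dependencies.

Start with {B, E, F}.
B -> D applies; add {D} → now {B, D, E, F}.
D -> H applies; add {H} → now {B, D, E, F, H}.
No further FD applies.

{B, D, E, F, H}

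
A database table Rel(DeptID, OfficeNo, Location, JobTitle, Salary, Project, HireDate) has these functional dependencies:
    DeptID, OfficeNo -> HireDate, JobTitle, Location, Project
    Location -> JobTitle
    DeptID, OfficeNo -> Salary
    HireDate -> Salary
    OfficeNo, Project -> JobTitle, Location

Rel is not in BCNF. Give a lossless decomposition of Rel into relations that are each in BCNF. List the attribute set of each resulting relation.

Candidate key of the original relation: {DeptID, OfficeNo}.
{DeptID, HireDate, JobTitle, Location, OfficeNo, Project, Salary}: {Location} determines {JobTitle, Location} here but is not a superkey — split on Location -> JobTitle, giving {JobTitle, Location} and {DeptID, HireDate, Location, OfficeNo, Project, Salary}.
{JobTitle, Location} has no BCNF violation.
{DeptID, HireDate, Location, OfficeNo, Project, Salary}: {HireDate} determines {HireDate, Salary} here but is not a superkey — split on HireDate -> Salary, giving {HireDate, Salary} and {DeptID, HireDate, Location, OfficeNo, Project}.
{HireDate, Salary} has no BCNF violation.
{DeptID, HireDate, Location, OfficeNo, Project}: {OfficeNo, Project} determines {Location, OfficeNo, Project} here but is not a superkey — split on OfficeNo, Project -> Location, giving {Location, OfficeNo, Project} and {DeptID, HireDate, OfficeNo, Project}.
{Location, OfficeNo, Project} has no BCNF violation.
{DeptID, HireDate, OfficeNo, Project} has no BCNF violation.

{DeptID, HireDate, OfficeNo, Project}; {HireDate, Salary}; {JobTitle, Location}; {Location, OfficeNo, Project}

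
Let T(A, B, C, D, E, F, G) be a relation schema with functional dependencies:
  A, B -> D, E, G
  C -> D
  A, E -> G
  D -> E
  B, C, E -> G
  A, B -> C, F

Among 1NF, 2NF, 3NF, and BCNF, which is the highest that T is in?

2NF

Candidate key: {A, B}. Prime attributes: {A, B}.
C -> D breaks BCNF: {C}⁺ = {C, D, E}, so {C} is not a superkey.
C -> D determines the non-prime attribute {D} from a non-superkey — 3NF is violated.
No non-prime attribute depends on a proper subset of any candidate key, so 2NF holds.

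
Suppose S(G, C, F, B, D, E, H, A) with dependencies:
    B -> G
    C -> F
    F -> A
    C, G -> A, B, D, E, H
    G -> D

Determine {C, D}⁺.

Start with {C, D}.
C -> F applies; add {F} → now {C, D, F}.
F -> A applies; add {A} → now {A, C, D, F}.
No further FD applies.

{A, C, D, F}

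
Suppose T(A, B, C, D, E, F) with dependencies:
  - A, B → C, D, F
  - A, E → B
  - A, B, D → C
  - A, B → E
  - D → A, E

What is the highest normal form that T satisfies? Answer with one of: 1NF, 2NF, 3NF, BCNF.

Candidate keys: {A, B}, {A, E}, {D}. Prime attributes: {A, B, D, E}.
Each dependency's left side is a superkey — BCNF holds.

BCNF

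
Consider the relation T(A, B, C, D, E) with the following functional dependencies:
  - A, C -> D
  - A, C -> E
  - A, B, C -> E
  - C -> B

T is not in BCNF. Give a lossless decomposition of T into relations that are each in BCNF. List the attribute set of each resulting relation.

{A, C, D, E}; {B, C}

Candidate key of the original relation: {A, C}.
Within {A, B, C, D, E}: {C}⁺ ∩ {A, B, C, D, E} = {B, C}, not the whole set, so C -> B violates BCNF; decompose into {B, C} and {A, C, D, E}.
{B, C} is in BCNF.
{A, C, D, E} is in BCNF.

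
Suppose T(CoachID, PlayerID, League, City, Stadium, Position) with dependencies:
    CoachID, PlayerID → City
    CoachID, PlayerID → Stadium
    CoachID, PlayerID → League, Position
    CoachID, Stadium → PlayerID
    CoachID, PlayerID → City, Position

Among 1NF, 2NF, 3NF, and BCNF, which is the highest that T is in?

BCNF

Candidate keys: {CoachID, PlayerID}, {CoachID, Stadium}. Prime attributes: {CoachID, PlayerID, Stadium}.
Each dependency's left side is a superkey — BCNF holds.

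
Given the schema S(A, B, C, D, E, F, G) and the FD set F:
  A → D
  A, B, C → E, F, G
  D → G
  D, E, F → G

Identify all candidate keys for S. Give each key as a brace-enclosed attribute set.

{A, B, C}

{A, B, C} never appear on the right of any FD, so every key must include all of them.
{A, B, C} is a candidate key since {A, B, C}⁺ = {A, B, C, D, E, F, G} covers every attribute.
No other minimal set has full closure, so this is the only candidate key.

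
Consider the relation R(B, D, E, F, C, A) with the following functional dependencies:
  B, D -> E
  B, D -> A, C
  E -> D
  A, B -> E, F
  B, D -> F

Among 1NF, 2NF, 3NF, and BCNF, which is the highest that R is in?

3NF

Candidate keys: {A, B}, {B, D}, {B, E}. Prime attributes: {A, B, D, E}.
E -> D: {E}⁺ = {D, E}, which is not all of the attributes, so the left side is not a superkey — BCNF is violated.
Its right-hand attributes {D} are all prime, as are those of every other non-superkey FD — the relation is in 3NF.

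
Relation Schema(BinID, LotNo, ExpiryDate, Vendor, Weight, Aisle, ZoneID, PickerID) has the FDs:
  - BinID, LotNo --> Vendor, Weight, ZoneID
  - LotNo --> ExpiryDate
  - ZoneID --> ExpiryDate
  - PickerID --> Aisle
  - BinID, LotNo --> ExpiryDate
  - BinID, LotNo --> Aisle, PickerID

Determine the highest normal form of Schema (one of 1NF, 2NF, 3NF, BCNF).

1NF

Candidate key: {BinID, LotNo}. Prime attributes: {BinID, LotNo}.
LotNo --> ExpiryDate: {LotNo}⁺ = {ExpiryDate, LotNo}, which is not all of the attributes, so the left side is not a superkey — BCNF is violated.
LotNo --> ExpiryDate determines the non-prime attribute {ExpiryDate} from a non-superkey — 3NF is violated.
{LotNo} is a proper subset of the key {BinID, LotNo}, and {LotNo}⁺ contains the non-prime attribute {ExpiryDate} — a partial dependency, so 2NF is violated.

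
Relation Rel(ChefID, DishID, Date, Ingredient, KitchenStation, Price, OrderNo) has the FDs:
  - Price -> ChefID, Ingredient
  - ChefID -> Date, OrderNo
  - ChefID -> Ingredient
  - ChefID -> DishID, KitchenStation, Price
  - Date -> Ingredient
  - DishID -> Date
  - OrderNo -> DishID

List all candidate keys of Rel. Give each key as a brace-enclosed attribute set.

{ChefID} is a candidate key since {ChefID}⁺ = {ChefID, Date, DishID, Ingredient, KitchenStation, OrderNo, Price} covers every attribute.
{Price} is a candidate key since {Price}⁺ = {ChefID, Date, DishID, Ingredient, KitchenStation, OrderNo, Price} covers every attribute.
No proper subset of any of these is a key, and no other minimal superkey exists.

{ChefID}, {Price}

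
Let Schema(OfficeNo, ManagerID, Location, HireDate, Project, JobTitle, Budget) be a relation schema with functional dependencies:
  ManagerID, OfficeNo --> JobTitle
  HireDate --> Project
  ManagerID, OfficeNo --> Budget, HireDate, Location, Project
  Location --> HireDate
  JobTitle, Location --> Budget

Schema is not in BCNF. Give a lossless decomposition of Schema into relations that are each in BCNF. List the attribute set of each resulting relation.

Candidate key of the original relation: {ManagerID, OfficeNo}.
Within {Budget, HireDate, JobTitle, Location, ManagerID, OfficeNo, Project}: {HireDate}⁺ ∩ {Budget, HireDate, JobTitle, Location, ManagerID, OfficeNo, Project} = {HireDate, Project}, not the whole set, so HireDate --> Project violates BCNF; decompose into {HireDate, Project} and {Budget, HireDate, JobTitle, Location, ManagerID, OfficeNo}.
{HireDate, Project}: every determinant is a superkey — BCNF.
Within {Budget, HireDate, JobTitle, Location, ManagerID, OfficeNo}: {Location}⁺ ∩ {Budget, HireDate, JobTitle, Location, ManagerID, OfficeNo} = {HireDate, Location}, not the whole set, so Location --> HireDate violates BCNF; decompose into {HireDate, Location} and {Budget, JobTitle, Location, ManagerID, OfficeNo}.
{HireDate, Location}: every determinant is a superkey — BCNF.
Within {Budget, JobTitle, Location, ManagerID, OfficeNo}: {JobTitle, Location}⁺ ∩ {Budget, JobTitle, Location, ManagerID, OfficeNo} = {Budget, JobTitle, Location}, not the whole set, so JobTitle, Location --> Budget violates BCNF; decompose into {Budget, JobTitle, Location} and {JobTitle, Location, ManagerID, OfficeNo}.
{Budget, JobTitle, Location}: every determinant is a superkey — BCNF.
{JobTitle, Location, ManagerID, OfficeNo}: every determinant is a superkey — BCNF.

{Budget, JobTitle, Location}; {HireDate, Location}; {HireDate, Project}; {JobTitle, Location, ManagerID, OfficeNo}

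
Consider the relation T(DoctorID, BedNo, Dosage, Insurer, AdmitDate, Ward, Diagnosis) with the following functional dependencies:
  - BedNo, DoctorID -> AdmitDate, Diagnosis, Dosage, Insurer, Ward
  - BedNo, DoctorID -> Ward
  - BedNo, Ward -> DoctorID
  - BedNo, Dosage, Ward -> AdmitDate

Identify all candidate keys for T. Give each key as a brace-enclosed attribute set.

No FD produces {BedNo}, so it must be in every candidate key.
{BedNo, DoctorID}⁺ = {AdmitDate, BedNo, Diagnosis, DoctorID, Dosage, Insurer, Ward}, which is every attribute, so {BedNo, DoctorID} is a candidate key.
{BedNo, Ward}⁺ = {AdmitDate, BedNo, Diagnosis, DoctorID, Dosage, Insurer, Ward}, which is every attribute, so {BedNo, Ward} is a candidate key.
Any other superkey properly contains one of these, so there are no further candidate keys.

{BedNo, DoctorID}, {BedNo, Ward}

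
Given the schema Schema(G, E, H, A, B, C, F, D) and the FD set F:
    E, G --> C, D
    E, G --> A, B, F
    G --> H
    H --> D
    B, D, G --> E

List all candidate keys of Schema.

{G} never appears on the right of any FD, so every key must include it.
{B, G} is a candidate key since {B, G}⁺ = {A, B, C, D, E, F, G, H} covers every attribute.
{E, G} is a candidate key since {E, G}⁺ = {A, B, C, D, E, F, G, H} covers every attribute.
Any other superkey properly contains one of these, so there are no further candidate keys.

{B, G}, {E, G}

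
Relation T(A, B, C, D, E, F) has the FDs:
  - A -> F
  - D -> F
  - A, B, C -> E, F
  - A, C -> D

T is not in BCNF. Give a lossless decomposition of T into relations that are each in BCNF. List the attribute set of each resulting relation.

Candidate key of the original relation: {A, B, C}.
{A, B, C, D, E, F}: {A} determines {A, F} here but is not a superkey — split on A -> F, giving {A, F} and {A, B, C, D, E}.
{A, F} is in BCNF.
{A, B, C, D, E}: {A, C} determines {A, C, D} here but is not a superkey — split on A, C -> D, giving {A, C, D} and {A, B, C, E}.
{A, C, D} is in BCNF.
{A, B, C, E} is in BCNF.

{A, B, C, E}; {A, C, D}; {A, F}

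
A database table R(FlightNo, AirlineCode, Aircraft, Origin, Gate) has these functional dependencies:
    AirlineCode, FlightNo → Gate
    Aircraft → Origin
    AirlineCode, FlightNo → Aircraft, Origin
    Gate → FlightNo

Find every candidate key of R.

{AirlineCode, FlightNo}, {AirlineCode, Gate}

Attributes never on any right-hand side: {AirlineCode} — every candidate key must contain it.
{AirlineCode, FlightNo} is a candidate key since {AirlineCode, FlightNo}⁺ = {Aircraft, AirlineCode, FlightNo, Gate, Origin} covers every attribute.
{AirlineCode, Gate} is a candidate key since {AirlineCode, Gate}⁺ = {Aircraft, AirlineCode, FlightNo, Gate, Origin} covers every attribute.
Any other superkey properly contains one of these, so there are no further candidate keys.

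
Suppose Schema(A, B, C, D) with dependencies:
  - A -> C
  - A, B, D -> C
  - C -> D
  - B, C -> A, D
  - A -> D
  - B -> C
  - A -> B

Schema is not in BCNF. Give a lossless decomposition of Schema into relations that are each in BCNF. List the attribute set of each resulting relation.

{A, B, C}; {C, D}

Candidate keys of the original relation: {A}, {B}.
{A, B, C, D}: {C} determines {C, D} here but is not a superkey — split on C -> D, giving {C, D} and {A, B, C}.
{C, D}: every determinant is a superkey — BCNF.
{A, B, C}: every determinant is a superkey — BCNF.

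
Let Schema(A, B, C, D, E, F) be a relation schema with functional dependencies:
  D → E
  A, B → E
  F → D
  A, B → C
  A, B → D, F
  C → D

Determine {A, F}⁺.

{A, D, E, F}

Start with {A, F}.
F → D applies; add {D} → now {A, D, F}.
D → E applies; add {E} → now {A, D, E, F}.
No further FD applies.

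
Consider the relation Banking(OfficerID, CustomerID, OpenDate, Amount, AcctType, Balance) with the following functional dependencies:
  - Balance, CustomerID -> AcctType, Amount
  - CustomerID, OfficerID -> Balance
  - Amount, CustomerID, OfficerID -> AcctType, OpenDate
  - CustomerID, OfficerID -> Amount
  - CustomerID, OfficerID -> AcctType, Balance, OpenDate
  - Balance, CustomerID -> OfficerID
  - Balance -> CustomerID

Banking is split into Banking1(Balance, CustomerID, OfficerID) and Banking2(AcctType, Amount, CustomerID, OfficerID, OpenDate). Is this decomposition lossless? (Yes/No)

Banking1 ∩ Banking2 = {CustomerID, OfficerID}; its closure under F is {AcctType, Amount, Balance, CustomerID, OfficerID, OpenDate}.
This includes all of Banking1, so the common attributes are a superkey of Banking1 — the join is lossless.

Yes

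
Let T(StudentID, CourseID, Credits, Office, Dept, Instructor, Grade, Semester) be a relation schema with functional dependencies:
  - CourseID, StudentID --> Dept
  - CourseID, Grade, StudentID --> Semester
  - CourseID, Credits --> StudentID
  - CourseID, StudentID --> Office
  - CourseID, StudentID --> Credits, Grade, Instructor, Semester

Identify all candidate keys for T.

{CourseID, Credits}, {CourseID, StudentID}

Attributes never on any right-hand side: {CourseID} — every candidate key must contain it.
{CourseID, Credits}⁺ = {CourseID, Credits, Dept, Grade, Instructor, Office, Semester, StudentID} — all of the relation — so {CourseID, Credits} is a candidate key.
{CourseID, StudentID}⁺ = {CourseID, Credits, Dept, Grade, Instructor, Office, Semester, StudentID} — all of the relation — so {CourseID, StudentID} is a candidate key.
These are minimal and exhaustive — every other superkey contains one of them.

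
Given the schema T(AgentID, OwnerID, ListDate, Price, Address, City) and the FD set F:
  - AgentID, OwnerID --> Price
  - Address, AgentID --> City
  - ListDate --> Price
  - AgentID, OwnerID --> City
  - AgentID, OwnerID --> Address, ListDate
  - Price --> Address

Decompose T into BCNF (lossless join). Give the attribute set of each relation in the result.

Candidate key of the original relation: {AgentID, OwnerID}.
{Address, AgentID, City, ListDate, OwnerID, Price}: {Address, AgentID} determines {Address, AgentID, City} here but is not a superkey — split on Address, AgentID --> City, giving {Address, AgentID, City} and {Address, AgentID, ListDate, OwnerID, Price}.
{Address, AgentID, City} is in BCNF.
{Address, AgentID, ListDate, OwnerID, Price}: {ListDate} determines {Address, ListDate, Price} here but is not a superkey — split on ListDate --> Address, Price, giving {Address, ListDate, Price} and {AgentID, ListDate, OwnerID}.
{Address, ListDate, Price}: {Price} determines {Address, Price} here but is not a superkey — split on Price --> Address, giving {Address, Price} and {ListDate, Price}.
{Address, Price} is in BCNF.
{ListDate, Price} is in BCNF.
{AgentID, ListDate, OwnerID} is in BCNF.

{Address, AgentID, City}; {Address, Price}; {AgentID, ListDate, OwnerID}; {ListDate, Price}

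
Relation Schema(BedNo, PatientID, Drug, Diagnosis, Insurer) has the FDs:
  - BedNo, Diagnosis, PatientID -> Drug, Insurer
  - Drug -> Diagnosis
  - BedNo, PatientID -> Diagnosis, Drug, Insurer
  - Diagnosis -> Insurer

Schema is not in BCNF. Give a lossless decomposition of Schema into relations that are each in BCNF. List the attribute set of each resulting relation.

{BedNo, Drug, PatientID}; {Diagnosis, Drug}; {Diagnosis, Insurer}

Candidate key of the original relation: {BedNo, PatientID}.
In {BedNo, Diagnosis, Drug, Insurer, PatientID}, {Drug} is not a superkey ({Drug}⁺ restricted to this set is {Diagnosis, Drug, Insurer}), so split on Drug -> Diagnosis, Insurer into {Diagnosis, Drug, Insurer} and {BedNo, Drug, PatientID}.
In {Diagnosis, Drug, Insurer}, {Diagnosis} is not a superkey ({Diagnosis}⁺ restricted to this set is {Diagnosis, Insurer}), so split on Diagnosis -> Insurer into {Diagnosis, Insurer} and {Diagnosis, Drug}.
{Diagnosis, Insurer} is in BCNF.
{Diagnosis, Drug} is in BCNF.
{BedNo, Drug, PatientID} is in BCNF.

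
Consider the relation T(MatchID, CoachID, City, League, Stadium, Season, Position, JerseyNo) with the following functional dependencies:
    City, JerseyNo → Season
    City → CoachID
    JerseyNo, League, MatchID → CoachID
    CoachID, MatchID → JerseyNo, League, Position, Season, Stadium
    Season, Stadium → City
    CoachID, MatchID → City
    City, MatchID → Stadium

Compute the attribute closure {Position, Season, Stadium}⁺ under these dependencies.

Start with {Position, Season, Stadium}.
Season, Stadium → City applies; add {City} → now {City, Position, Season, Stadium}.
City → CoachID applies; add {CoachID} → now {City, CoachID, Position, Season, Stadium}.
No further FD applies.

{City, CoachID, Position, Season, Stadium}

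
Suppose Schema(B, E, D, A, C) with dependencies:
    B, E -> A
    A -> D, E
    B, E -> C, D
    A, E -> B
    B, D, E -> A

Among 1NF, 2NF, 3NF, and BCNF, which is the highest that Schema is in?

Candidate keys: {A}, {B, E}. Prime attributes: {A, B, E}.
Every FD has a superkey on the left, so the relation is in BCNF.

BCNF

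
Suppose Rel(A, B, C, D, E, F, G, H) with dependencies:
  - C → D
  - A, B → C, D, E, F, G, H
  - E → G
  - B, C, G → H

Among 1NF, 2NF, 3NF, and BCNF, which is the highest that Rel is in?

2NF

Candidate key: {A, B}. Prime attributes: {A, B}.
For C → D we have {C}⁺ = {C, D}; {C} is not a superkey, so BCNF fails.
Because {D} is non-prime and the left side of C → D is not a superkey, the relation is not in 3NF.
No proper subset of a key has a non-prime attribute in its closure, so there is no partial dependency; 2NF holds.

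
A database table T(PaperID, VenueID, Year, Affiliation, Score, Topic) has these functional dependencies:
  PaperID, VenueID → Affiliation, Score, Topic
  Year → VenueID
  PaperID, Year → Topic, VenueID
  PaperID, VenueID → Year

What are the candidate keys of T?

{PaperID} never appears on the right of any FD, so every key must include it.
{PaperID, VenueID}⁺ = {Affiliation, PaperID, Score, Topic, VenueID, Year}, which is every attribute, so {PaperID, VenueID} is a candidate key.
{PaperID, Year}⁺ = {Affiliation, PaperID, Score, Topic, VenueID, Year}, which is every attribute, so {PaperID, Year} is a candidate key.
No proper subset of any of these is a key, and no other minimal superkey exists.

{PaperID, VenueID}, {PaperID, Year}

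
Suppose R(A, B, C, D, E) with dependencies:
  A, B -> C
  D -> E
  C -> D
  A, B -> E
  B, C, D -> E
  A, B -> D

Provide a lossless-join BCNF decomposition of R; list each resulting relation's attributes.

Candidate key of the original relation: {A, B}.
In {A, B, C, D, E}, {D} is not a superkey ({D}⁺ restricted to this set is {D, E}), so split on D -> E into {D, E} and {A, B, C, D}.
{D, E}: every determinant is a superkey — BCNF.
In {A, B, C, D}, {C} is not a superkey ({C}⁺ restricted to this set is {C, D}), so split on C -> D into {C, D} and {A, B, C}.
{C, D}: every determinant is a superkey — BCNF.
{A, B, C}: every determinant is a superkey — BCNF.

{A, B, C}; {C, D}; {D, E}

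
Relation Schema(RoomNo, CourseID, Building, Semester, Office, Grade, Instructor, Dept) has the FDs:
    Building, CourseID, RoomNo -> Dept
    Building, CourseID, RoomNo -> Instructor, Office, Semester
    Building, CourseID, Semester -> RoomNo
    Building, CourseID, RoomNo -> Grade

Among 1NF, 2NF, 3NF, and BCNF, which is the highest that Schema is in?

Candidate keys: {Building, CourseID, RoomNo}, {Building, CourseID, Semester}. Prime attributes: {Building, CourseID, RoomNo, Semester}.
The left-hand side of every FD is a superkey, so BCNF is satisfied.

BCNF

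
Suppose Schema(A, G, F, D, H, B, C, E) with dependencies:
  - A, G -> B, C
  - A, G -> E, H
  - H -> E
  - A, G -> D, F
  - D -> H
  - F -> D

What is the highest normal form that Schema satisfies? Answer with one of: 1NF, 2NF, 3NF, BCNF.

2NF

Candidate key: {A, G}. Prime attributes: {A, G}.
H -> E: {H}⁺ = {E, H}, which is not all of the attributes, so the left side is not a superkey — BCNF is violated.
Because {E} is non-prime and the left side of H -> E is not a superkey, the relation is not in 3NF.
Checking every proper subset of each key, none determines a non-prime attribute — 2NF is satisfied.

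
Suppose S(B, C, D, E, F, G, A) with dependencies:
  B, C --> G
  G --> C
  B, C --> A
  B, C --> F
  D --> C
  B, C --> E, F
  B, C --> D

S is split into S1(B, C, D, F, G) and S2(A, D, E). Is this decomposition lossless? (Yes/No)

S1 ∩ S2 = {D}; its closure under F is {C, D}.
Neither S1 nor S2 is contained in that closure, so the decomposition is lossy.

No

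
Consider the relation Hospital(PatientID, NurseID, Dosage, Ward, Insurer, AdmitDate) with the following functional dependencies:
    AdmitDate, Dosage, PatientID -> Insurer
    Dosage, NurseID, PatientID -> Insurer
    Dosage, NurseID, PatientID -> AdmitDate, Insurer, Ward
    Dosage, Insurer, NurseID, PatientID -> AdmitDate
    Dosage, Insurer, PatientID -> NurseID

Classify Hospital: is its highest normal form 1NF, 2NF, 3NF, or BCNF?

BCNF

Candidate keys: {AdmitDate, Dosage, PatientID}, {Dosage, Insurer, PatientID}, {Dosage, NurseID, PatientID}. Prime attributes: {AdmitDate, Dosage, Insurer, NurseID, PatientID}.
Each dependency's left side is a superkey — BCNF holds.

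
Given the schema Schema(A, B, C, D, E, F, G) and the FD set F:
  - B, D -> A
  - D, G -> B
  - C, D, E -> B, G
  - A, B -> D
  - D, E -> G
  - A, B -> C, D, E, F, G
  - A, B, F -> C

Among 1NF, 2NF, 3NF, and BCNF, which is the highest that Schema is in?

Candidate keys: {A, B}, {B, D}, {D, E}, {D, G}. Prime attributes: {A, B, D, E, G}.
Every FD has a superkey on the left, so the relation is in BCNF.

BCNF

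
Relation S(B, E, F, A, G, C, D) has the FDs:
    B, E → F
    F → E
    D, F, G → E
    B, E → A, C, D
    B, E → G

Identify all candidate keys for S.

{B, E}, {B, F}

Attributes never on any right-hand side: {B} — every candidate key must contain it.
Closure of {B, E} is {A, B, C, D, E, F, G}, the whole schema; {B, E} is a candidate key.
Closure of {B, F} is {A, B, C, D, E, F, G}, the whole schema; {B, F} is a candidate key.
No proper subset of any of these is a key, and no other minimal superkey exists.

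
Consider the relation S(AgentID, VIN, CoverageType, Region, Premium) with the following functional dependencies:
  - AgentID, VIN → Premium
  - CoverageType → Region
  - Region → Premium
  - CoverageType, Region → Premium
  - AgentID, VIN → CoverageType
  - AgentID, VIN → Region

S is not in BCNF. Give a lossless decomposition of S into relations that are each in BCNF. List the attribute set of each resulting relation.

Candidate key of the original relation: {AgentID, VIN}.
{AgentID, CoverageType, Premium, Region, VIN}: {CoverageType} determines {CoverageType, Premium, Region} here but is not a superkey — split on CoverageType → Premium, Region, giving {CoverageType, Premium, Region} and {AgentID, CoverageType, VIN}.
{CoverageType, Premium, Region}: {Region} determines {Premium, Region} here but is not a superkey — split on Region → Premium, giving {Premium, Region} and {CoverageType, Region}.
{Premium, Region}: every determinant is a superkey — BCNF.
{CoverageType, Region}: every determinant is a superkey — BCNF.
{AgentID, CoverageType, VIN}: every determinant is a superkey — BCNF.

{AgentID, CoverageType, VIN}; {CoverageType, Region}; {Premium, Region}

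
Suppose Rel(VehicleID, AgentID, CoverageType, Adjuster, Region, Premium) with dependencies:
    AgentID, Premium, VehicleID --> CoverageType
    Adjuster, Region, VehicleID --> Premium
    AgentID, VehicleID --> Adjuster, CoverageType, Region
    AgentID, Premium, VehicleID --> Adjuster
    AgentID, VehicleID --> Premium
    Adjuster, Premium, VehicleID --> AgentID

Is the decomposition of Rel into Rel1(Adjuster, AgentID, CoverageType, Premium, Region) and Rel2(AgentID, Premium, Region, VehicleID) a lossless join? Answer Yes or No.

Common attributes: {AgentID, Premium, Region}; their closure is {AgentID, Premium, Region}.
Neither Rel1 nor Rel2 is contained in that closure, so the decomposition is lossy.

No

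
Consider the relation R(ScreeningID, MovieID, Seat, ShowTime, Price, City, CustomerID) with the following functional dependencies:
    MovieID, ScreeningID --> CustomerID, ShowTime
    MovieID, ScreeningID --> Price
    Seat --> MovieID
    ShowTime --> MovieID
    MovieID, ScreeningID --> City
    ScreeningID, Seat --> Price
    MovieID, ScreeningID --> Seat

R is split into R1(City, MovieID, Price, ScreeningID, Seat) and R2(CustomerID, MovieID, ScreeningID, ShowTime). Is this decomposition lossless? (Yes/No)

Yes

R1 ∩ R2 = {MovieID, ScreeningID}; its closure under F is {City, CustomerID, MovieID, Price, ScreeningID, Seat, ShowTime}.
Since R1 ⊆ {City, CustomerID, MovieID, Price, ScreeningID, Seat, ShowTime}, the intersection is a superkey of R1; the decomposition is lossless.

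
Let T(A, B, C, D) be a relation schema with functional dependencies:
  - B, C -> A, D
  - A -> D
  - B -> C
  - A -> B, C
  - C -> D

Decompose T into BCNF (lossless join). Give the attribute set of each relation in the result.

{A, B, C}; {C, D}

Candidate keys of the original relation: {A}, {B}.
Within {A, B, C, D}: {C}⁺ ∩ {A, B, C, D} = {C, D}, not the whole set, so C -> D violates BCNF; decompose into {C, D} and {A, B, C}.
{C, D}: every determinant is a superkey — BCNF.
{A, B, C}: every determinant is a superkey — BCNF.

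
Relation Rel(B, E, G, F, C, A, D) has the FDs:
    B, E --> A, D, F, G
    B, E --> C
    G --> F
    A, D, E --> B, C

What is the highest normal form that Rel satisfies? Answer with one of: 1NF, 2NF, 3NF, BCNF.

2NF

Candidate keys: {A, D, E}, {B, E}. Prime attributes: {A, B, D, E}.
G --> F: {G}⁺ = {F, G}, which is not all of the attributes, so the left side is not a superkey — BCNF is violated.
G --> F determines the non-prime attribute {F} from a non-superkey — 3NF is violated.
No proper subset of a key has a non-prime attribute in its closure, so there is no partial dependency; 2NF holds.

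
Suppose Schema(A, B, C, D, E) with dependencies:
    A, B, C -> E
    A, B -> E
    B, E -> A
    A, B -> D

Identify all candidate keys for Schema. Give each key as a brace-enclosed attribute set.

{A, B, C}, {B, C, E}

No FD produces {B, C}, so they must be in every candidate key.
Closure of {A, B, C} is {A, B, C, D, E}, the whole schema; {A, B, C} is a candidate key.
Closure of {B, C, E} is {A, B, C, D, E}, the whole schema; {B, C, E} is a candidate key.
These are minimal and exhaustive — every other superkey contains one of them.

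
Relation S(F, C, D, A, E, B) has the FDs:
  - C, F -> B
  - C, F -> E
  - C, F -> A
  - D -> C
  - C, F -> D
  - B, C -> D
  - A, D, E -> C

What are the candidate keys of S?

{C, F}, {D, F}

Attributes never on any right-hand side: {F} — every candidate key must contain it.
{C, F}⁺ = {A, B, C, D, E, F} — all of the relation — so {C, F} is a candidate key.
{D, F}⁺ = {A, B, C, D, E, F} — all of the relation — so {D, F} is a candidate key.
Any other superkey properly contains one of these, so there are no further candidate keys.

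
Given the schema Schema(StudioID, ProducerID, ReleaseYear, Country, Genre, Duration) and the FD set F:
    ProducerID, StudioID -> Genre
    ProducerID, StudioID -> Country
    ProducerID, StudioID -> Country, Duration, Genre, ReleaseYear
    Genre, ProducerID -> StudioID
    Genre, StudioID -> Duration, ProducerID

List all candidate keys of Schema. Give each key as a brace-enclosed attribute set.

{Genre, ProducerID} is a candidate key since {Genre, ProducerID}⁺ = {Country, Duration, Genre, ProducerID, ReleaseYear, StudioID} covers every attribute.
{Genre, StudioID} is a candidate key since {Genre, StudioID}⁺ = {Country, Duration, Genre, ProducerID, ReleaseYear, StudioID} covers every attribute.
{ProducerID, StudioID} is a candidate key since {ProducerID, StudioID}⁺ = {Country, Duration, Genre, ProducerID, ReleaseYear, StudioID} covers every attribute.
Any other superkey properly contains one of these, so there are no further candidate keys.

{Genre, ProducerID}, {Genre, StudioID}, {ProducerID, StudioID}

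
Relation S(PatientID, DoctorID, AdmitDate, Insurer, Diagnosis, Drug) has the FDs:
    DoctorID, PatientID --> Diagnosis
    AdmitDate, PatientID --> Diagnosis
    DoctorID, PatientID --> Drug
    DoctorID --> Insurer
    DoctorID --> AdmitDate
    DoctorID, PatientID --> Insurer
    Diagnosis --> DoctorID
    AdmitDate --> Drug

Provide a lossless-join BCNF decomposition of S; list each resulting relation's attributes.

{AdmitDate, DoctorID, Insurer}; {AdmitDate, Drug}; {Diagnosis, DoctorID}; {Diagnosis, PatientID}

Candidate keys of the original relation: {AdmitDate, PatientID}, {Diagnosis, PatientID}, {DoctorID, PatientID}.
Within {AdmitDate, Diagnosis, DoctorID, Drug, Insurer, PatientID}: {DoctorID}⁺ ∩ {AdmitDate, Diagnosis, DoctorID, Drug, Insurer, PatientID} = {AdmitDate, DoctorID, Drug, Insurer}, not the whole set, so DoctorID --> AdmitDate, Drug, Insurer violates BCNF; decompose into {AdmitDate, DoctorID, Drug, Insurer} and {Diagnosis, DoctorID, PatientID}.
Within {AdmitDate, DoctorID, Drug, Insurer}: {AdmitDate}⁺ ∩ {AdmitDate, DoctorID, Drug, Insurer} = {AdmitDate, Drug}, not the whole set, so AdmitDate --> Drug violates BCNF; decompose into {AdmitDate, Drug} and {AdmitDate, DoctorID, Insurer}.
{AdmitDate, Drug} is in BCNF.
{AdmitDate, DoctorID, Insurer} is in BCNF.
Within {Diagnosis, DoctorID, PatientID}: {Diagnosis}⁺ ∩ {Diagnosis, DoctorID, PatientID} = {Diagnosis, DoctorID}, not the whole set, so Diagnosis --> DoctorID violates BCNF; decompose into {Diagnosis, DoctorID} and {Diagnosis, PatientID}.
{Diagnosis, DoctorID} is in BCNF.
{Diagnosis, PatientID} is in BCNF.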